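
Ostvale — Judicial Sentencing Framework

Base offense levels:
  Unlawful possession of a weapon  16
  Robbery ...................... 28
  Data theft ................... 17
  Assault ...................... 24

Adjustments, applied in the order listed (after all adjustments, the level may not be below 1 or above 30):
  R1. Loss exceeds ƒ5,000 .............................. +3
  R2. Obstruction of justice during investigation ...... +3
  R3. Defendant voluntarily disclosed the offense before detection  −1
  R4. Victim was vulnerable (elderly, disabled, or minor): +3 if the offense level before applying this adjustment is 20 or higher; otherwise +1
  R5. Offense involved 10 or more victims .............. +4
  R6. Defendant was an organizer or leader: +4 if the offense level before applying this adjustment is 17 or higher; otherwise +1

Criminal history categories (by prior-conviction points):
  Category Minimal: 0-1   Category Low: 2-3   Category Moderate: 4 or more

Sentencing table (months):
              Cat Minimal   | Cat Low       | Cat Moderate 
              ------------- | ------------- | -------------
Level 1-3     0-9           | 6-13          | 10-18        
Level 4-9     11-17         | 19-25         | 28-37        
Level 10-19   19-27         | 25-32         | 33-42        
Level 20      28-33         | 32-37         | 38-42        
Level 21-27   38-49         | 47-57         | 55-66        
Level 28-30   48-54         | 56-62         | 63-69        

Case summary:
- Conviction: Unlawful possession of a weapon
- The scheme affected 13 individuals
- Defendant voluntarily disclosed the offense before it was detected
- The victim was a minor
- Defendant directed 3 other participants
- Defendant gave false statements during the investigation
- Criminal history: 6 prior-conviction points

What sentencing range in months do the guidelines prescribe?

55-66 months

Base offense level for unlawful possession of a weapon: 16.
R2 applies: 16 + 3 = 19.
R3 applies: 19 − 1 = 18.
R4 applies (level before this adjustment is 18 < 20, so +1): 18 + 1 = 19.
R5 applies: 19 + 4 = 23.
R6 applies (level before this adjustment is 23 ≥ 17, so +4): 23 + 4 = 27.
Final offense level: 27.
Criminal history: 6 prior points → Category Moderate (4+).
Level 27 falls in the 21-27 band.
Grid: Level 21-27 × Category Moderate = 55-66 months.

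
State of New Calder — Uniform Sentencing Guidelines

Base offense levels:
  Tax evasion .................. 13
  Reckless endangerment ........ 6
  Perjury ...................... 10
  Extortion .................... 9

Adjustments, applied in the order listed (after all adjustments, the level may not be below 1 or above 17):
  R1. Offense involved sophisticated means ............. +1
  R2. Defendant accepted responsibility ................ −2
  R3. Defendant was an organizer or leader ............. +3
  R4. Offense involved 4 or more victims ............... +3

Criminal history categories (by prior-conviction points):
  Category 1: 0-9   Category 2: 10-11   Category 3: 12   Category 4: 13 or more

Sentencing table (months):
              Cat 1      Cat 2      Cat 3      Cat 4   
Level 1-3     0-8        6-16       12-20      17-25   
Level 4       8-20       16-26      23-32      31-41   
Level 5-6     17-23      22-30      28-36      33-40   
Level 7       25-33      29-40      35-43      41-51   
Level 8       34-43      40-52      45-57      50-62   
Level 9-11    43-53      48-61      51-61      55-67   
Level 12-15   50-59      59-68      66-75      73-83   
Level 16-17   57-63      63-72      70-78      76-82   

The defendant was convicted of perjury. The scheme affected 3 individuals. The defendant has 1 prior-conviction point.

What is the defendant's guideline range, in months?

Base offense level for perjury: 10.
Final offense level: 10.
Criminal history: 1 prior point → Category 1 (0-9).
Level 10 falls in the 9-11 band.
Grid: Level 9-11 × Category 1 = 43-53 months.

43-53 months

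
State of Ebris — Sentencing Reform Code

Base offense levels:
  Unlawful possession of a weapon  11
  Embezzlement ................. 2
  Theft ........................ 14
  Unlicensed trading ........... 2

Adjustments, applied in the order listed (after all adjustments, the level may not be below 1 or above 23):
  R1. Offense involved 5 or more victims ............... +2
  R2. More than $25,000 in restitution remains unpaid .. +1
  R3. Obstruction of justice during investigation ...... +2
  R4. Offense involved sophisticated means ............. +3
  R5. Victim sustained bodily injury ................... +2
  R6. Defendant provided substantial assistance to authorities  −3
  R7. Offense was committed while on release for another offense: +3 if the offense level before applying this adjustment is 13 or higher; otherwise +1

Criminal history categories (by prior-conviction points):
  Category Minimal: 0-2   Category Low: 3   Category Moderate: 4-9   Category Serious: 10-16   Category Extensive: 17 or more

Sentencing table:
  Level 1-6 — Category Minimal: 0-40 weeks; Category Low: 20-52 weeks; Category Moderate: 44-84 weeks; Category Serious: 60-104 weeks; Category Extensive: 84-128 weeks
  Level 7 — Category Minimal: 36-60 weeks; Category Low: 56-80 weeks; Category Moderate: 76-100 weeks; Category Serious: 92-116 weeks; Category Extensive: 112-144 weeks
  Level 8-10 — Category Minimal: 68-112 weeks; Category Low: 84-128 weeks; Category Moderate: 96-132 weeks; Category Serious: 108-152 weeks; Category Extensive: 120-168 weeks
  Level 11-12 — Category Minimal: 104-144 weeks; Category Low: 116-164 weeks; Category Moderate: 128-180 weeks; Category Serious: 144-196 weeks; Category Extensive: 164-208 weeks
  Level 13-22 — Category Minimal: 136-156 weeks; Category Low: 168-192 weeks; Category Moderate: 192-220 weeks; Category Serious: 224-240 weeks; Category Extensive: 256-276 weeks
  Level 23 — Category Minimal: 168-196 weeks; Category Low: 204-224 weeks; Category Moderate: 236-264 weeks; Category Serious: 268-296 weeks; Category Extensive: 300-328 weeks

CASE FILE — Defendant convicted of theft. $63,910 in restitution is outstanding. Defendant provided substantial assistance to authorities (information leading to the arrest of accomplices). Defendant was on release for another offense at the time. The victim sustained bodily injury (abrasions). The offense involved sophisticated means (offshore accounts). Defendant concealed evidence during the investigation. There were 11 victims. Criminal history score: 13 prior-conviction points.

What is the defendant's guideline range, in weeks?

268-296 weeks

Base offense level for theft: 14.
R1 applies: 14 + 2 = 16.
R2 applies: 16 + 1 = 17.
R3 applies: 17 + 2 = 19.
R4 applies: 19 + 3 = 22.
R5 applies: 22 + 2 = 24.
R6 applies: 24 − 3 = 21.
R7 applies (level before this adjustment is 21 ≥ 13, so +3): 21 + 3 = 24.
Level 24 exceeds the maximum of 23; capped at 23.
Final offense level: 23.
Criminal history: 13 prior points → Category Serious (10-16).
Level 23 falls in the 23 band.
Grid: Level 23 × Category Serious = 268-296 weeks.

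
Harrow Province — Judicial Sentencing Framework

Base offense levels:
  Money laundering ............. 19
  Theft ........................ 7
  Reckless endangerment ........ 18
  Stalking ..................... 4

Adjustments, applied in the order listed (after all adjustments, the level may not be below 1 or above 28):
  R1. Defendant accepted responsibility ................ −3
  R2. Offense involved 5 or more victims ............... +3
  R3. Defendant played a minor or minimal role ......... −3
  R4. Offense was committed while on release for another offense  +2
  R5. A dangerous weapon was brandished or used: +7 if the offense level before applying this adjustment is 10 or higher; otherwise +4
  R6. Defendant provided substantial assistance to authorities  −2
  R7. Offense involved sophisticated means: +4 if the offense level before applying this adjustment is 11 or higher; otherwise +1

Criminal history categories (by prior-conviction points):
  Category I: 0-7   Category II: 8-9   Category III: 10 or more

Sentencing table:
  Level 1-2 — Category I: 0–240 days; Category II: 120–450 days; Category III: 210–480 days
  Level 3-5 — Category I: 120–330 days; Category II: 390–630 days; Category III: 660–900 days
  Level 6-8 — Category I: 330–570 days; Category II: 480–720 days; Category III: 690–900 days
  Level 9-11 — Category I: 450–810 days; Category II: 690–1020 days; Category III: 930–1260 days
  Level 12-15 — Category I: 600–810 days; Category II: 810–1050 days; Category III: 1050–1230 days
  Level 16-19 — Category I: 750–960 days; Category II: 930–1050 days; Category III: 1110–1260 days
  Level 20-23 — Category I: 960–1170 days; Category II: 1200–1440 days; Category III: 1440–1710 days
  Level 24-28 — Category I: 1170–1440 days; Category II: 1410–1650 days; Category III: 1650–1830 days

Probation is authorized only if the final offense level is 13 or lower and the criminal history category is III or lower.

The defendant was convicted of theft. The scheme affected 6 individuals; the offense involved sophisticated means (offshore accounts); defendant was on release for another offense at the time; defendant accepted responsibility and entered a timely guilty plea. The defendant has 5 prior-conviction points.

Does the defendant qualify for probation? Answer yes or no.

Base offense level for theft: 7.
R1 applies: 7 − 3 = 4.
R2 applies: 4 + 3 = 7.
R4 applies: 7 + 2 = 9.
R5 does not apply.
R6 does not apply.
R7 applies (level before this adjustment is 9 < 11, so +1): 9 + 1 = 10.
Final offense level: 10.
Criminal history: 5 prior points → Category I (0-7).
Level 10 falls in the 9-11 band.
Grid: Level 9-11 × Category I = 450-810 days.
Probation check: level 10 ≤ 13 and category I ≤ III → eligible.

Yes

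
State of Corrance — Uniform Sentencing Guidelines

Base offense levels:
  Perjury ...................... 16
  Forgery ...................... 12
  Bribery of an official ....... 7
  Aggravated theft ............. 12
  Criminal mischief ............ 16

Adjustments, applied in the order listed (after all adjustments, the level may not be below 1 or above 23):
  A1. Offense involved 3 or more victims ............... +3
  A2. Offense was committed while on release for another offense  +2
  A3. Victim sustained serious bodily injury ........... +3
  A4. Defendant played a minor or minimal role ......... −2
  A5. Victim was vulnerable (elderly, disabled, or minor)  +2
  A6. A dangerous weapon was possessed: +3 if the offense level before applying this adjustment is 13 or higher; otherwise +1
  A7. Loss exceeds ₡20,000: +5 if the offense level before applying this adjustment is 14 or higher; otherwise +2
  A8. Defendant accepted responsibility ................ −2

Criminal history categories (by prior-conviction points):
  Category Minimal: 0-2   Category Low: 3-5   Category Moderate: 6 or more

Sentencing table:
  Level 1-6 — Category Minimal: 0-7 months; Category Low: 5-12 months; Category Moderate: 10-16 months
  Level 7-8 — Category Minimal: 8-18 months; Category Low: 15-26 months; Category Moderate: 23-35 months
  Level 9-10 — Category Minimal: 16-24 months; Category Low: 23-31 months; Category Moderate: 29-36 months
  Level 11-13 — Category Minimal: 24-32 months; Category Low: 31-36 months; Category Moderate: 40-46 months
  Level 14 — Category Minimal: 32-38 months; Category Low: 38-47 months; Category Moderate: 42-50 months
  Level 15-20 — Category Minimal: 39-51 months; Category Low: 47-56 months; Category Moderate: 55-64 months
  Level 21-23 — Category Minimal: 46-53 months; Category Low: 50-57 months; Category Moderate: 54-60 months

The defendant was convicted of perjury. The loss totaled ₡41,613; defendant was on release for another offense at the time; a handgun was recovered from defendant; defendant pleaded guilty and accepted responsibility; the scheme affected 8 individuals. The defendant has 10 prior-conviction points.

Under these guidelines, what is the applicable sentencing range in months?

Base offense level for perjury: 16.
A1 applies: 16 + 3 = 19.
A2 applies: 19 + 2 = 21.
A5 does not apply.
A6 applies (level before this adjustment is 21 ≥ 13, so +3): 21 + 3 = 24.
A7 applies (level before this adjustment is 24 ≥ 14, so +5): 24 + 5 = 29.
A8 applies: 29 − 2 = 27.
Level 27 exceeds the maximum of 23; capped at 23.
Final offense level: 23.
Criminal history: 10 prior points → Category Moderate (6+).
Level 23 falls in the 21-23 band.
Grid: Level 21-23 × Category Moderate = 54-60 months.

54-60 months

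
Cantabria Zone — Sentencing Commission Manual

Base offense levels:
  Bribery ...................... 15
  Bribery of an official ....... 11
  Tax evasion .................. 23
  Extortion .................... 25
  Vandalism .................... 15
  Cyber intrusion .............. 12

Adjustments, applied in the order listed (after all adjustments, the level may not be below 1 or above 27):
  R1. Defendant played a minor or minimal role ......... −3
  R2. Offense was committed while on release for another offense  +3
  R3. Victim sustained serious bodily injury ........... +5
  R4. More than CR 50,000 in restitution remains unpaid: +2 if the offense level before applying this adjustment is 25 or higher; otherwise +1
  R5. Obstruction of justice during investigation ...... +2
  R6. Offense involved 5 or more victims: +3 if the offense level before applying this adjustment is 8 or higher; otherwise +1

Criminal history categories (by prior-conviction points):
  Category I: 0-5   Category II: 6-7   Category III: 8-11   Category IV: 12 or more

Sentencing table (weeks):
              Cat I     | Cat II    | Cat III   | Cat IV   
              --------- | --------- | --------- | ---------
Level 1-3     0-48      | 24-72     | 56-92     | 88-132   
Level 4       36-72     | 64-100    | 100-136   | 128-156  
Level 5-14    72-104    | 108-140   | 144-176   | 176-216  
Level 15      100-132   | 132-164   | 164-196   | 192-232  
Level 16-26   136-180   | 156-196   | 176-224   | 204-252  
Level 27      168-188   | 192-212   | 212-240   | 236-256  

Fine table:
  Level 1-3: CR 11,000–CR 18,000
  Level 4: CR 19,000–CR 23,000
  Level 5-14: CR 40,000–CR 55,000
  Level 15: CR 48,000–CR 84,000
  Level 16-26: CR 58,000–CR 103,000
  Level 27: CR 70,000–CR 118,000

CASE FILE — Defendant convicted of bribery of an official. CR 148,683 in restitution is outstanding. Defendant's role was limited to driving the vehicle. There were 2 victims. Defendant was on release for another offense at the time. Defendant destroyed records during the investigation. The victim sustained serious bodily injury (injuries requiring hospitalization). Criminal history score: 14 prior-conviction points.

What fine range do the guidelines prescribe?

Base offense level for bribery of an official: 11.
R1 applies: 11 − 3 = 8.
R2 applies: 8 + 3 = 11.
R3 applies: 11 + 5 = 16.
R4 applies (level before this adjustment is 16 < 25, so +1): 16 + 1 = 17.
R5 applies: 17 + 2 = 19.
R6 does not apply.
Final offense level: 19.
Level 19 falls in the 16-26 band.
Fine table: Level 16-26 → CR 58,000–CR 103,000.

CR 58,000–CR 103,000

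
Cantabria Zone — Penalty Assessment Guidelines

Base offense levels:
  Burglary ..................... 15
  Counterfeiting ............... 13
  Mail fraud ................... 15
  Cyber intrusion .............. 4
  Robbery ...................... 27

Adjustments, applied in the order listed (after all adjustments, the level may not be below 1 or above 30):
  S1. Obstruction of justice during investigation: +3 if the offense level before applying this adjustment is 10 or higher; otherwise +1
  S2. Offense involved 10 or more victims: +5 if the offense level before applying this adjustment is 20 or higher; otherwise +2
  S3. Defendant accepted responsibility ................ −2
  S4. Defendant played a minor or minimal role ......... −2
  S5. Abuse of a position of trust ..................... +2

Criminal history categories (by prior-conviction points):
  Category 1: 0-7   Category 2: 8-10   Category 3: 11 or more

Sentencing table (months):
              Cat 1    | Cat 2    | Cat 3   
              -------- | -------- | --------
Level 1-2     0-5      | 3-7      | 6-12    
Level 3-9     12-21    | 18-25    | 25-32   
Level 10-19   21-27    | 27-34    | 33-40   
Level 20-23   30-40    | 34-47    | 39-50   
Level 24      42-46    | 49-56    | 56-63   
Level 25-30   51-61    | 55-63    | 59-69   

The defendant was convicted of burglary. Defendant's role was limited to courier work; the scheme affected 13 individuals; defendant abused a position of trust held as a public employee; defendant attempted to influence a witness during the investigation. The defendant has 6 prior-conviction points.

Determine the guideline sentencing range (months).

30-40 months

Base offense level for burglary: 15.
S1 applies (level before this adjustment is 15 ≥ 10, so +3): 15 + 3 = 18.
S2 applies (level before this adjustment is 18 < 20, so +2): 18 + 2 = 20.
S4 applies: 20 − 2 = 18.
S5 applies: 18 + 2 = 20.
Final offense level: 20.
Criminal history: 6 prior points → Category 1 (0-7).
Level 20 falls in the 20-23 band.
Grid: Level 20-23 × Category 1 = 30-40 months.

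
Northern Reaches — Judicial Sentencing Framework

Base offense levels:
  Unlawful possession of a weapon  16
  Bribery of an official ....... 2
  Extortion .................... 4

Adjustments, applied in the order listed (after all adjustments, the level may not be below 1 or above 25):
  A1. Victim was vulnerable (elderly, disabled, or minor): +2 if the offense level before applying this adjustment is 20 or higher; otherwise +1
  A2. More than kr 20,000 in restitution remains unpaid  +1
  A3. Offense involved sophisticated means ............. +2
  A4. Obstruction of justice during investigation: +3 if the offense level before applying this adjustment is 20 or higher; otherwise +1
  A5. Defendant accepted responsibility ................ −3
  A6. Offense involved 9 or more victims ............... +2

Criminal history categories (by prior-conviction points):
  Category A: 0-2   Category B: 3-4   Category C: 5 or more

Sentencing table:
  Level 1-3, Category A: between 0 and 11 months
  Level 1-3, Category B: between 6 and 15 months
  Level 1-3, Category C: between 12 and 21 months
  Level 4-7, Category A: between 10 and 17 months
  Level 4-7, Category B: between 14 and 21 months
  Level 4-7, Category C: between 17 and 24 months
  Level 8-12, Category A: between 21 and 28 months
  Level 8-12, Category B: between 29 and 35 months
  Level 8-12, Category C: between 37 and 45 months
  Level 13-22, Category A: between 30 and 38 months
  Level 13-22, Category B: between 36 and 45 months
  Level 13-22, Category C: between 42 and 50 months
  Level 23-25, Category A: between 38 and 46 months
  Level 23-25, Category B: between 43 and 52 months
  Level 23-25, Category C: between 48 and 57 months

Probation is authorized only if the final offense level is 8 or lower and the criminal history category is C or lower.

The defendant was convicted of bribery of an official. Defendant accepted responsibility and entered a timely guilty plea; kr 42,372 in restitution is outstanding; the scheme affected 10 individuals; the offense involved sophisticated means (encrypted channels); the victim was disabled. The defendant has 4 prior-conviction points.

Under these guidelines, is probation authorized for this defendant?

Base offense level for bribery of an official: 2.
A1 applies (level before this adjustment is 2 < 20, so +1): 2 + 1 = 3.
A2 applies: 3 + 1 = 4.
A3 applies: 4 + 2 = 6.
A4 does not apply.
A5 applies: 6 − 3 = 3.
A6 applies: 3 + 2 = 5.
Final offense level: 5.
Criminal history: 4 prior points → Category B (3-4).
Level 5 falls in the 4-7 band.
Grid: Level 4-7 × Category B = 14-21 months.
Probation check: level 5 ≤ 8 and category B ≤ C → eligible.

Yes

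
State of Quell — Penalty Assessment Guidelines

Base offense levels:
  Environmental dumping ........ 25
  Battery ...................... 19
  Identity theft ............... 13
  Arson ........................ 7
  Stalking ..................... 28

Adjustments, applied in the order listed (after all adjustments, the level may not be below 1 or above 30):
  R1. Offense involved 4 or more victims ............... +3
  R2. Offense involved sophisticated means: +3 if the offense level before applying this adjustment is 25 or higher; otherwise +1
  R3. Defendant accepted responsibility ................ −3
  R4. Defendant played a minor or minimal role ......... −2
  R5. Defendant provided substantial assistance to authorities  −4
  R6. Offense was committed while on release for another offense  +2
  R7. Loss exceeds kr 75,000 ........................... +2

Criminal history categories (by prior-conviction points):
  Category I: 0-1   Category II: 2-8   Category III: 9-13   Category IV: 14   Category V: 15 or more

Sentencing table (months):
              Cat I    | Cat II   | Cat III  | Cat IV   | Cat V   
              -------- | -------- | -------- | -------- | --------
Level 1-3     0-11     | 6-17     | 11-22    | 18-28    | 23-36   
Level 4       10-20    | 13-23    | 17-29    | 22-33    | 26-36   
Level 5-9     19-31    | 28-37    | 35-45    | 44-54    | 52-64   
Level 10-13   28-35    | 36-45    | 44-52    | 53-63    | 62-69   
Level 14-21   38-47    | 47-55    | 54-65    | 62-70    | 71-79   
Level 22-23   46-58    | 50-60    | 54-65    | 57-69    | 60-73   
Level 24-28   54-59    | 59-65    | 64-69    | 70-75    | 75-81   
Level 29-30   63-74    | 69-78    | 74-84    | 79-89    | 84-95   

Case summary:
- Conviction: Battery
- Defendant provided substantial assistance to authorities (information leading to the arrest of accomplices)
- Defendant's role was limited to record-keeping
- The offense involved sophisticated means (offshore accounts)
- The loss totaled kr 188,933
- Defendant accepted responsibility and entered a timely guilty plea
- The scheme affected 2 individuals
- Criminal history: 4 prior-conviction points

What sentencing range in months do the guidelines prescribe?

Base offense level for battery: 19.
R2 applies (level before this adjustment is 19 < 25, so +1): 19 + 1 = 20.
R3 applies: 20 − 3 = 17.
R4 applies: 17 − 2 = 15.
R5 applies: 15 − 4 = 11.
R7 applies: 11 + 2 = 13.
Final offense level: 13.
Criminal history: 4 prior points → Category II (2-8).
Level 13 falls in the 10-13 band.
Grid: Level 10-13 × Category II = 36-45 months.

36-45 months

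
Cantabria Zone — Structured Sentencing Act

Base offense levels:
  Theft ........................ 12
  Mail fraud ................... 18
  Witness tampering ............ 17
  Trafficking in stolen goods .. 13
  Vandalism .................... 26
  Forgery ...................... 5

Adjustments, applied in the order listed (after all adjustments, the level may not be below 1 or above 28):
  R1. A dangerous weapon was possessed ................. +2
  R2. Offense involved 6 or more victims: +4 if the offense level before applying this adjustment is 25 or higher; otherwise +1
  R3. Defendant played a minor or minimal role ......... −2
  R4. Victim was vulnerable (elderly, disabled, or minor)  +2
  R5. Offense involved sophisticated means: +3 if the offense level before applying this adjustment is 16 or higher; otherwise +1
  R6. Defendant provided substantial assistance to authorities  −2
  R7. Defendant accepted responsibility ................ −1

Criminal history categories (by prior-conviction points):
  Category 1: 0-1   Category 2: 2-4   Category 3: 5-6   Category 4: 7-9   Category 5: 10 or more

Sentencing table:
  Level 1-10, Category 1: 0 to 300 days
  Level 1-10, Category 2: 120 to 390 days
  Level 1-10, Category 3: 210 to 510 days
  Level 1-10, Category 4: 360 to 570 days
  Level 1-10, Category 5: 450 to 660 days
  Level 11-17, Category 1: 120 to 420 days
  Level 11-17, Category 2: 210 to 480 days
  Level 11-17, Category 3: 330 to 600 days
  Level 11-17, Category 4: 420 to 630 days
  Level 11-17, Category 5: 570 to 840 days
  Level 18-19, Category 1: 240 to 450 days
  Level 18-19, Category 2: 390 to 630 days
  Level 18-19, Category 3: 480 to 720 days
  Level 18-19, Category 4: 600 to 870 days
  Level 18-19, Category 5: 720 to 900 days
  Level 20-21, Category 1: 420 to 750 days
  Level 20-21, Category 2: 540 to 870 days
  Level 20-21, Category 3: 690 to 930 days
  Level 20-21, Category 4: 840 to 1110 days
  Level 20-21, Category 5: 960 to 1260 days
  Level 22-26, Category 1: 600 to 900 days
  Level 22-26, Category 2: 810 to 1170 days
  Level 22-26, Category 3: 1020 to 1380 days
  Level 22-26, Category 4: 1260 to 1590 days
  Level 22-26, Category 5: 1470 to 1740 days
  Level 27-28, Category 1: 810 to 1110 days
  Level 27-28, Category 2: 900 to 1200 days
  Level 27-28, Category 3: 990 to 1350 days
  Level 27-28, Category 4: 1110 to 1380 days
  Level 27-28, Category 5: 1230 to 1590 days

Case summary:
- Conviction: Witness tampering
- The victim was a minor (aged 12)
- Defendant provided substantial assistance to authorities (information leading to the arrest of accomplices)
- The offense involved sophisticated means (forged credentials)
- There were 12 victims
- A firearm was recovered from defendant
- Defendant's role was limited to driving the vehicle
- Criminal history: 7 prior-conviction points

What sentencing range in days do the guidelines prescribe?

Base offense level for witness tampering: 17.
R1 applies: 17 + 2 = 19.
R2 applies (level before this adjustment is 19 < 25, so +1): 19 + 1 = 20.
R3 applies: 20 − 2 = 18.
R4 applies: 18 + 2 = 20.
R5 applies (level before this adjustment is 20 ≥ 16, so +3): 20 + 3 = 23.
R6 applies: 23 − 2 = 21.
Final offense level: 21.
Criminal history: 7 prior points → Category 4 (7-9).
Level 21 falls in the 20-21 band.
Grid: Level 20-21 × Category 4 = 840-1110 days.

840-1110 days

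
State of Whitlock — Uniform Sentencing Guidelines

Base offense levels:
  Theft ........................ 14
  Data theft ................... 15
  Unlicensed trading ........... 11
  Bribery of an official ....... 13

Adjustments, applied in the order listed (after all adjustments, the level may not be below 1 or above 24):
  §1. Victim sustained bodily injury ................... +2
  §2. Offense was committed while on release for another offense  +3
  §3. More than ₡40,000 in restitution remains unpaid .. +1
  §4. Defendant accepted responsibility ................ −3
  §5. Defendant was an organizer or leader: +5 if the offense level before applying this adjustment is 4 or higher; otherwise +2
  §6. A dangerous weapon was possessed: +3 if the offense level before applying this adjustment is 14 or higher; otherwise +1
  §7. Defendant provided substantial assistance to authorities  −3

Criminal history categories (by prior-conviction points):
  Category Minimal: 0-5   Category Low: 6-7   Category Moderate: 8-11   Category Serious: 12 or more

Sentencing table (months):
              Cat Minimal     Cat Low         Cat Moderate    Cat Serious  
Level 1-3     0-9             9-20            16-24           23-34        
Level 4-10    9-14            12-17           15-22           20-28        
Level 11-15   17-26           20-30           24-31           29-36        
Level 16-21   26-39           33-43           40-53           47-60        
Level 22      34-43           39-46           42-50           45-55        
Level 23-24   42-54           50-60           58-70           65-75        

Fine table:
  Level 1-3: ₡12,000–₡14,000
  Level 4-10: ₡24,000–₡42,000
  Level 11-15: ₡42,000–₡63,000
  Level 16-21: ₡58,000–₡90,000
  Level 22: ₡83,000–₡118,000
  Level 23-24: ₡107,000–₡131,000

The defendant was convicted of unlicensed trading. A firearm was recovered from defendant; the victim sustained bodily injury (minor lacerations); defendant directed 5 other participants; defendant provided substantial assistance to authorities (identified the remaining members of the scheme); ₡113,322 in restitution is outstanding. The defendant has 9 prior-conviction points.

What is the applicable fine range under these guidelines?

Base offense level for unlicensed trading: 11.
§1 applies: 11 + 2 = 13.
§3 applies: 13 + 1 = 14.
§5 applies (level before this adjustment is 14 ≥ 4, so +5): 14 + 5 = 19.
§6 applies (level before this adjustment is 19 ≥ 14, so +3): 19 + 3 = 22.
§7 applies: 22 − 3 = 19.
Final offense level: 19.
Level 19 falls in the 16-21 band.
Fine table: Level 16-21 → ₡58,000–₡90,000.

₡58,000–₡90,000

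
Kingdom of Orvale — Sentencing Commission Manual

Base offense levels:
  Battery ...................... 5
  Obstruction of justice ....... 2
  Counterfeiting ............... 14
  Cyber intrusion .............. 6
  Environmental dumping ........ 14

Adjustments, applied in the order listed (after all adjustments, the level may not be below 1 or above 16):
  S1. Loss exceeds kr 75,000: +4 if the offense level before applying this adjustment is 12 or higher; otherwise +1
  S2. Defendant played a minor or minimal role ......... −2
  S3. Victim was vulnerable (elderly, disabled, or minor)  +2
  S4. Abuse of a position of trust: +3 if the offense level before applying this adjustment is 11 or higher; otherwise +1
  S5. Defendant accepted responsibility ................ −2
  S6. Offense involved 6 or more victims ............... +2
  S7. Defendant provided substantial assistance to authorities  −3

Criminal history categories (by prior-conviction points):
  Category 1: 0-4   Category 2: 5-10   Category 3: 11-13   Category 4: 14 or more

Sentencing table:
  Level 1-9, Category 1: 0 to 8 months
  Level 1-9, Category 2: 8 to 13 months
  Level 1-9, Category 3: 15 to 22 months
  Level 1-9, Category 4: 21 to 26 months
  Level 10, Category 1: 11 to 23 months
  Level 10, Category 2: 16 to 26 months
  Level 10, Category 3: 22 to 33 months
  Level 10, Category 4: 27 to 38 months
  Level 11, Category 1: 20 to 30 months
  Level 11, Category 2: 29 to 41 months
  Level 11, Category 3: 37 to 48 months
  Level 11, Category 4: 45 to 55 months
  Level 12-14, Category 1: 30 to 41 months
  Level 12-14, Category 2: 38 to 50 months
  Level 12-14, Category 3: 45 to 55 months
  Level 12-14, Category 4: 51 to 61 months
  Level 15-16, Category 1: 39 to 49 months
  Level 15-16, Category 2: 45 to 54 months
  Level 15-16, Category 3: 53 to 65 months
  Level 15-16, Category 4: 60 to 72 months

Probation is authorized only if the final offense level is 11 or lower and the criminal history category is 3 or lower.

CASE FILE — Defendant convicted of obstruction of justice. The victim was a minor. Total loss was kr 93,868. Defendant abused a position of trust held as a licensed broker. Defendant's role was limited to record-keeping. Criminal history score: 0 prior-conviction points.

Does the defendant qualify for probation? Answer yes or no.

Yes

Base offense level for obstruction of justice: 2.
S1 applies (level before this adjustment is 2 < 12, so +1): 2 + 1 = 3.
S2 applies: 3 − 2 = 1.
S3 applies: 1 + 2 = 3.
S4 applies (level before this adjustment is 3 < 11, so +1): 3 + 1 = 4.
S5 does not apply.
Final offense level: 4.
Criminal history: 0 prior points → Category 1 (0-4).
Level 4 falls in the 1-9 band.
Grid: Level 1-9 × Category 1 = 0-8 months.
Probation check: level 4 ≤ 11 and category 1 ≤ 3 → eligible.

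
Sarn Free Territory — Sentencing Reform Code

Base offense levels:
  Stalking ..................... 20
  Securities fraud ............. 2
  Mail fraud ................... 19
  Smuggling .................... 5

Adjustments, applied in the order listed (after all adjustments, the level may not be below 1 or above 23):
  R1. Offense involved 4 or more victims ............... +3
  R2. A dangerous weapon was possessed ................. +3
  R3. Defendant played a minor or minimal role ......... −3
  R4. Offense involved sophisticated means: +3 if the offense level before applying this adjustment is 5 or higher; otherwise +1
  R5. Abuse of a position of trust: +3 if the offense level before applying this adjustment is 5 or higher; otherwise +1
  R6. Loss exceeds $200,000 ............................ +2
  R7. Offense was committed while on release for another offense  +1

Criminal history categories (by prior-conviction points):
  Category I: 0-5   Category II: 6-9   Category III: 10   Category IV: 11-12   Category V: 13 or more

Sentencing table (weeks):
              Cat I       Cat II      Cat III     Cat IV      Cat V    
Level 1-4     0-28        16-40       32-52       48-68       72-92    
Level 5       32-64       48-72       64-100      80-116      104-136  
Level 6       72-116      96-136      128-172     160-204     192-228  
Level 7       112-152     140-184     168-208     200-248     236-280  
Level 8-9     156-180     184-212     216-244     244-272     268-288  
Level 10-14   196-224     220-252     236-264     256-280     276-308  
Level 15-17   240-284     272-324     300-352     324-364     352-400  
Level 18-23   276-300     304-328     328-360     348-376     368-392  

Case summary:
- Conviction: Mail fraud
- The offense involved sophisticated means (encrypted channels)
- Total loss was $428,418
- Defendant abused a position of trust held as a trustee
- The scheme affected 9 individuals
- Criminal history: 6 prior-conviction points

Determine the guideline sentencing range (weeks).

Base offense level for mail fraud: 19.
R1 applies: 19 + 3 = 22.
R3 does not apply.
R4 applies (level before this adjustment is 22 ≥ 5, so +3): 22 + 3 = 25.
R5 applies (level before this adjustment is 25 ≥ 5, so +3): 25 + 3 = 28.
R6 applies: 28 + 2 = 30.
R7 does not apply.
Level 30 exceeds the maximum of 23; capped at 23.
Final offense level: 23.
Criminal history: 6 prior points → Category II (6-9).
Level 23 falls in the 18-23 band.
Grid: Level 18-23 × Category II = 304-328 weeks.

304-328 weeks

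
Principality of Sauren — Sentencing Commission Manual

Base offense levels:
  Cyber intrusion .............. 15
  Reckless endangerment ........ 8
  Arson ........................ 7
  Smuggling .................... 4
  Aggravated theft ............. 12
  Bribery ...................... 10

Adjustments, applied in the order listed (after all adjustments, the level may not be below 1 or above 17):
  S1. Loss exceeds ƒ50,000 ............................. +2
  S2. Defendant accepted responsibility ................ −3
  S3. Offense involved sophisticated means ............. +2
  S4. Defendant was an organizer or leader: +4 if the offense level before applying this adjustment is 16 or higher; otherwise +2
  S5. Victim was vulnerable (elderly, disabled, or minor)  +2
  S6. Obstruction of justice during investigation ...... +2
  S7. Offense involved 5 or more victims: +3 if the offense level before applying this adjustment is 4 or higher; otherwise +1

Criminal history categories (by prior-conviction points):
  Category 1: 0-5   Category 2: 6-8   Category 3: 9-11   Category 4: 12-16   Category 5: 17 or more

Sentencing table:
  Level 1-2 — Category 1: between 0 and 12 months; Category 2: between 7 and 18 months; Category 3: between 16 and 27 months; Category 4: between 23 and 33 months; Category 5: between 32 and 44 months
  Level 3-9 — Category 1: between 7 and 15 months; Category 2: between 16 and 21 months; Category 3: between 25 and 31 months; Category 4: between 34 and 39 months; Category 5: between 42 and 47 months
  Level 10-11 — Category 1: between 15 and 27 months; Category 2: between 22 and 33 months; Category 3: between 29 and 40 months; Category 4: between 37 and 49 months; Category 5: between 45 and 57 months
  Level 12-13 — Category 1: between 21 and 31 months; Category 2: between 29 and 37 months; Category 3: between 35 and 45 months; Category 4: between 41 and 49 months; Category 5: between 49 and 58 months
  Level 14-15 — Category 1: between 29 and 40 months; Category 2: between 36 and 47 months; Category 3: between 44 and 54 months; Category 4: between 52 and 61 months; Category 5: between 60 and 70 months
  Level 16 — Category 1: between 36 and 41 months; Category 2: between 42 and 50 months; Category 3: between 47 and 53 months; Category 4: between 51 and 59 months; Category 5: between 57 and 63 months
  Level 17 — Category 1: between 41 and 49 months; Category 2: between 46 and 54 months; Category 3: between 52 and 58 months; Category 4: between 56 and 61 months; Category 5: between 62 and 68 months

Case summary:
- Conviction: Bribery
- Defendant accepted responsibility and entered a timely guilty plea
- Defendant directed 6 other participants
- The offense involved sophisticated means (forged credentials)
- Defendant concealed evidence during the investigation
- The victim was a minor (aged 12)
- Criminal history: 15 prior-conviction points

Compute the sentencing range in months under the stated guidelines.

52-61 months

Base offense level for bribery: 10.
S2 applies: 10 − 3 = 7.
S3 applies: 7 + 2 = 9.
S4 applies (level before this adjustment is 9 < 16, so +2): 9 + 2 = 11.
S5 applies: 11 + 2 = 13.
S6 applies: 13 + 2 = 15.
Final offense level: 15.
Criminal history: 15 prior points → Category 4 (12-16).
Level 15 falls in the 14-15 band.
Grid: Level 14-15 × Category 4 = 52-61 months.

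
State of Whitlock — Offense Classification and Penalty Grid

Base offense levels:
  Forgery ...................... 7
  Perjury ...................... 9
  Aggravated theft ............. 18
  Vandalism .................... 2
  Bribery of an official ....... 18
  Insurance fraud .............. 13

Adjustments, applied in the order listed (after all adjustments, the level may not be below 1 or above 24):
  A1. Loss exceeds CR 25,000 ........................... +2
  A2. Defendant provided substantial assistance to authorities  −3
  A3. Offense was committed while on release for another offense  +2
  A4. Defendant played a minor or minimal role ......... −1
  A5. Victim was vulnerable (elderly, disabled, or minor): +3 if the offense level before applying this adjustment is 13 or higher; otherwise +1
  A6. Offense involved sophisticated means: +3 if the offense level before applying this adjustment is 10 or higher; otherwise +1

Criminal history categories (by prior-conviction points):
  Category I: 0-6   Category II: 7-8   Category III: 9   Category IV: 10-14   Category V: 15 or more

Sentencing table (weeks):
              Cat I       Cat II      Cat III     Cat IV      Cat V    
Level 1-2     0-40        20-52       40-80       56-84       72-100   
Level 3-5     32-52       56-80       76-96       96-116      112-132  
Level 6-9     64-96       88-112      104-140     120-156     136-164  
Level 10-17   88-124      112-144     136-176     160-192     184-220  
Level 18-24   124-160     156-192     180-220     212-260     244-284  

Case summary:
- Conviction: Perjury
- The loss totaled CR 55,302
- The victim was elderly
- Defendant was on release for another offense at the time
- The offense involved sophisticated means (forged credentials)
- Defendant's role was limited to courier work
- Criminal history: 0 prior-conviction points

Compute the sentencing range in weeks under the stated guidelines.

Base offense level for perjury: 9.
A1 applies: 9 + 2 = 11.
A2 does not apply.
A3 applies: 11 + 2 = 13.
A4 applies: 13 − 1 = 12.
A5 applies (level before this adjustment is 12 < 13, so +1): 12 + 1 = 13.
A6 applies (level before this adjustment is 13 ≥ 10, so +3): 13 + 3 = 16.
Final offense level: 16.
Criminal history: 0 prior points → Category I (0-6).
Level 16 falls in the 10-17 band.
Grid: Level 10-17 × Category I = 88-124 weeks.

88-124 weeks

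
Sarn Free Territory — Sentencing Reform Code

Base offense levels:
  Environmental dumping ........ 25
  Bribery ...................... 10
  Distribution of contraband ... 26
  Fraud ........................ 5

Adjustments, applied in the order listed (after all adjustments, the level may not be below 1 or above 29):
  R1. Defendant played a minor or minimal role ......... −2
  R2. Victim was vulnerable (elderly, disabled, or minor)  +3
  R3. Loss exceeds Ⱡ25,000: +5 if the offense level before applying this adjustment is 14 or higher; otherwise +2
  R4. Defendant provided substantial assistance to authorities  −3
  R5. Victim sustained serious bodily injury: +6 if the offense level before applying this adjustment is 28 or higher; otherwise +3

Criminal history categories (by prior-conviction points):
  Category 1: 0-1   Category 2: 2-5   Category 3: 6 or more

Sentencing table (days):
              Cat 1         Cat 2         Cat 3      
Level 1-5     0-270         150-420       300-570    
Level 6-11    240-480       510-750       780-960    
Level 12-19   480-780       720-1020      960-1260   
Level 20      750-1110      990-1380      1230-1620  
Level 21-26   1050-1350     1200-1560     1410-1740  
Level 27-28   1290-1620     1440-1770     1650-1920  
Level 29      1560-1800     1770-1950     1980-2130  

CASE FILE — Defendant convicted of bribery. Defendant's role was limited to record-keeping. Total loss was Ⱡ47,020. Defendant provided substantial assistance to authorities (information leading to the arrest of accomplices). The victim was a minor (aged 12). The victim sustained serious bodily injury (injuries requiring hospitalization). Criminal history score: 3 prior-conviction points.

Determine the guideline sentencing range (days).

Base offense level for bribery: 10.
R1 applies: 10 − 2 = 8.
R2 applies: 8 + 3 = 11.
R3 applies (level before this adjustment is 11 < 14, so +2): 11 + 2 = 13.
R4 applies: 13 − 3 = 10.
R5 applies (level before this adjustment is 10 < 28, so +3): 10 + 3 = 13.
Final offense level: 13.
Criminal history: 3 prior points → Category 2 (2-5).
Level 13 falls in the 12-19 band.
Grid: Level 12-19 × Category 2 = 720-1020 days.

720-1020 days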